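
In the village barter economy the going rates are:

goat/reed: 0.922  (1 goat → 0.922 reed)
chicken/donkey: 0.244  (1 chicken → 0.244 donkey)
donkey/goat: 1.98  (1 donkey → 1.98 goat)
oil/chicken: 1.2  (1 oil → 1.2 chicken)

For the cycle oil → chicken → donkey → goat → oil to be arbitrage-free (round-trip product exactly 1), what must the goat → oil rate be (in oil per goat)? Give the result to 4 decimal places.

Known legs of the cycle: 1.2 × 0.244 × 1.98 = 0.579744
For no arbitrage the full-cycle product must be 1, so the missing rate is 1 / 0.579744 ≈ 1.724899.

1.7249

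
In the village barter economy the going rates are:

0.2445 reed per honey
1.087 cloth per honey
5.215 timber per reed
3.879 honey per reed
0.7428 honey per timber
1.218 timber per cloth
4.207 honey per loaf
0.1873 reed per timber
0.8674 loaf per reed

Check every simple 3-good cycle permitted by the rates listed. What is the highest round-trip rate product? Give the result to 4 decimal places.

0.9834

timber→honey→cloth→timber: 0.7428 × 1.087 × 1.218 = 0.98344
reed→timber→honey→reed: 5.215 × 0.7428 × 0.2445 = 0.94712
reed→loaf→honey→reed: 0.8674 × 4.207 × 0.2445 = 0.89222
Maximum is timber→honey→cloth→timber at 0.9834; no arbitrage — every cycle loses value.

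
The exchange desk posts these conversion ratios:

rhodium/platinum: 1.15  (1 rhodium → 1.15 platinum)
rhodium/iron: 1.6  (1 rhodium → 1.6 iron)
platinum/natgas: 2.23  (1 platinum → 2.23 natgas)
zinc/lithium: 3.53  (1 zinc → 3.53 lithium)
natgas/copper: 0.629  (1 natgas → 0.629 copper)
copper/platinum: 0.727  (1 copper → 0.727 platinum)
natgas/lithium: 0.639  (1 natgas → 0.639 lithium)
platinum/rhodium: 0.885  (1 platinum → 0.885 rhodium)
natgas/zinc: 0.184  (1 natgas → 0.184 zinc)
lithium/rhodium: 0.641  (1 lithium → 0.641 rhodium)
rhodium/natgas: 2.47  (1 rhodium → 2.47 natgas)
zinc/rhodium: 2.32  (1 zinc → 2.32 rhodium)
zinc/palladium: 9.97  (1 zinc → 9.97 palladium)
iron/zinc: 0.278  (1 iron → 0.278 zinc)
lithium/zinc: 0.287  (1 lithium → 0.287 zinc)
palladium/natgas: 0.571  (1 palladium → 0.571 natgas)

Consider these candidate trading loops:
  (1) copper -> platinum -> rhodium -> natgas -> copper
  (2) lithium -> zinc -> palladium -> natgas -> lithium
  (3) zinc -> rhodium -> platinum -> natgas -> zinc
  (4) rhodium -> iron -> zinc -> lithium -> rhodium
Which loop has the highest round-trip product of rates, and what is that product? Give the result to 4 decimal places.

(1) 0.727 × 0.885 × 2.47 × 0.629 = 0.99960
(2) 0.287 × 9.97 × 0.571 × 0.639 = 1.04403
(3) 2.32 × 1.15 × 2.23 × 0.184 = 1.09473
(4) 1.6 × 0.278 × 3.53 × 0.641 = 1.00646
Highest is cycle (3) at 1.0947 (>1, arbitrage).

1.0947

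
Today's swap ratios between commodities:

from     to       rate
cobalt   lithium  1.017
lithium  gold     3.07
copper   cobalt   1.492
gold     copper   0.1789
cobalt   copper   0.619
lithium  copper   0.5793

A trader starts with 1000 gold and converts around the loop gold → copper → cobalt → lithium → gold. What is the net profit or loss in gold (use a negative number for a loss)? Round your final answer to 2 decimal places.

-166.63

1000 gold × 0.1789 = 178.9 copper
178.9 copper × 1.492 = 266.9188 cobalt
266.9188 cobalt × 1.017 = 271.4564196 lithium
271.4564196 lithium × 3.07 = 833.371208172 gold
Net change: 833.371208172 − 1000 = -166.628791828 gold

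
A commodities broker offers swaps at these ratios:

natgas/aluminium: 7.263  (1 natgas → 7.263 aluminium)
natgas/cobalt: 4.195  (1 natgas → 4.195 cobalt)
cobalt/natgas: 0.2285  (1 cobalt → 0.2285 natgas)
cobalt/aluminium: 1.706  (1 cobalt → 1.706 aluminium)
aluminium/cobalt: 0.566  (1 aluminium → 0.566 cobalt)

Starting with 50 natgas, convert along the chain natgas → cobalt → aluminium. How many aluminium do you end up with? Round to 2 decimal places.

50 natgas × 4.195 = 209.75 cobalt
209.75 cobalt × 1.706 = 357.8335 aluminium

357.83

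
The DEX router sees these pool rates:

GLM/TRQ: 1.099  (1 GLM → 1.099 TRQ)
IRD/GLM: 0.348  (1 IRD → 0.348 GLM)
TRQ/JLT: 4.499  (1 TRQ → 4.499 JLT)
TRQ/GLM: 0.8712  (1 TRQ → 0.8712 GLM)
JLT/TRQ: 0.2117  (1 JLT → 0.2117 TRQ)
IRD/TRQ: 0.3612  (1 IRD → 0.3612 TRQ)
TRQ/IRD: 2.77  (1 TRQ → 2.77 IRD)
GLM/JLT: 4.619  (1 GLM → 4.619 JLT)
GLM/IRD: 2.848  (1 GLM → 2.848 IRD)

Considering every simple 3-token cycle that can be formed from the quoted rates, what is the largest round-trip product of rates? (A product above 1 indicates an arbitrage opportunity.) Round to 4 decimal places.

1.0594

GLM→TRQ→IRD→GLM: 1.099 × 2.77 × 0.348 = 1.05939
GLM→IRD→TRQ→GLM: 2.848 × 0.3612 × 0.8712 = 0.89620
GLM→JLT→TRQ→GLM: 4.619 × 0.2117 × 0.8712 = 0.85190
Maximum is GLM→TRQ→IRD→GLM at 1.0594; arbitrage exists.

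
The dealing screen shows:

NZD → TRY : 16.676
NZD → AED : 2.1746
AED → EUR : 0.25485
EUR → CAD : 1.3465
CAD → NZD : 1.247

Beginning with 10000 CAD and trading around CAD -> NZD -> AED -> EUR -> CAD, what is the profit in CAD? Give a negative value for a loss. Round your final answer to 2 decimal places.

-694.56

10000 CAD × 1.247 = 12470 NZD
12470 NZD × 2.1746 = 27117.262 AED
27117.262 AED × 0.25485 = 6910.8342207 EUR
6910.8342207 EUR × 1.3465 = 9305.43827817255 CAD
Net change: 9305.43827817255 − 10000 = -694.56172182745 CAD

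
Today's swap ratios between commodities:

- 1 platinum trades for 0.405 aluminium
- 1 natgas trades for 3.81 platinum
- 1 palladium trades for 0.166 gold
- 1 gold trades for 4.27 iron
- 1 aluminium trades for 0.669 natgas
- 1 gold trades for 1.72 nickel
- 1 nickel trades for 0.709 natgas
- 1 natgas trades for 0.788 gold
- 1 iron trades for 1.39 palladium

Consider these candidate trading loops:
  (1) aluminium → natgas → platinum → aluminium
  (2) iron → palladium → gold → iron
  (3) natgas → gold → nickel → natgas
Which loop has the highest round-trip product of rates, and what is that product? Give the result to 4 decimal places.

(1) 0.669 × 3.81 × 0.405 = 1.03230
(2) 1.39 × 0.166 × 4.27 = 0.98526
(3) 0.788 × 1.72 × 0.709 = 0.96095
Highest is cycle (1) at 1.0323 (>1, arbitrage).

1.0323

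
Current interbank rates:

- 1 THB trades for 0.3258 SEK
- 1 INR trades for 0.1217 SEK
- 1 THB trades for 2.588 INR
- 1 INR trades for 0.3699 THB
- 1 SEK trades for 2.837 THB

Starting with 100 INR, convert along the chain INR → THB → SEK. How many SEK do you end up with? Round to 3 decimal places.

100 INR × 0.3699 = 36.99 THB
36.99 THB × 0.3258 = 12.051342 SEK

12.051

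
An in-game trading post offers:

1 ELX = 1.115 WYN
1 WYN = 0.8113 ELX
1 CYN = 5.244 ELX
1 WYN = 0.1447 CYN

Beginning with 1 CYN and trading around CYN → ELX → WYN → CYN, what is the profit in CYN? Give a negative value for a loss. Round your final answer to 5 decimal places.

1 CYN × 5.244 = 5.244 ELX
5.244 ELX × 1.115 = 5.84706 WYN
5.84706 WYN × 0.1447 = 0.846069582 CYN
Net change: 0.846069582 − 1 = -0.153930418 CYN

-0.15393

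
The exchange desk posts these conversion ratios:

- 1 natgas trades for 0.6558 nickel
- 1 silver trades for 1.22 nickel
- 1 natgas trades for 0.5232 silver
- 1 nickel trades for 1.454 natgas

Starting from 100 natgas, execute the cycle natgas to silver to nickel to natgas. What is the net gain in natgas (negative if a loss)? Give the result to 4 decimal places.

-7.1906

100 natgas × 0.5232 = 52.32 silver
52.32 silver × 1.22 = 63.8304 nickel
63.8304 nickel × 1.454 = 92.8094016 natgas
Net change: 92.8094016 − 100 = -7.1905984 natgas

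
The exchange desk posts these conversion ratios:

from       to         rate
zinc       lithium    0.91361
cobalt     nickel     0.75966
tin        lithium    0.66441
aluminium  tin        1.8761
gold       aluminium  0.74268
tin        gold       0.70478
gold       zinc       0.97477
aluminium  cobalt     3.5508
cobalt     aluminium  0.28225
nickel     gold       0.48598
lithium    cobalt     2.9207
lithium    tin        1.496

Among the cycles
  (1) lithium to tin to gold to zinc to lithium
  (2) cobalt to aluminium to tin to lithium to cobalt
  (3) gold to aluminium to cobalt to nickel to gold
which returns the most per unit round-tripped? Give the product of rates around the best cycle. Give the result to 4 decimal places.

1.0276

(1) 1.496 × 0.70478 × 0.97477 × 0.91361 = 0.93896
(2) 0.28225 × 1.8761 × 0.66441 × 2.9207 = 1.02757
(3) 0.74268 × 3.5508 × 0.75966 × 0.48598 = 0.97357
Highest is cycle (2) at 1.0276 (>1, arbitrage).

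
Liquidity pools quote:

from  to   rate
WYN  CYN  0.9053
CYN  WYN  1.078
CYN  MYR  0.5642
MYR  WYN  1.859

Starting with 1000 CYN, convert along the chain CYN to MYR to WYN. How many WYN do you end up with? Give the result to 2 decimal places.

1048.85

1000 CYN × 0.5642 = 564.2 MYR
564.2 MYR × 1.859 = 1048.8478 WYN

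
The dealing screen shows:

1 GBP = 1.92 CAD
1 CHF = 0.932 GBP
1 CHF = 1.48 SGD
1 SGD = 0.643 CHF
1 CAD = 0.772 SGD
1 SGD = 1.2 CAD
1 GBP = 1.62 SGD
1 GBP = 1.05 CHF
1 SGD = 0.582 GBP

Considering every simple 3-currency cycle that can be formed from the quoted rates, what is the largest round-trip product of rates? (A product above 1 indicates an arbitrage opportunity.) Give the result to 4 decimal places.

CHF→GBP→SGD→CHF: 0.932 × 1.62 × 0.643 = 0.97083
CHF→SGD→GBP→CHF: 1.48 × 0.582 × 1.05 = 0.90443
SGD→GBP→CAD→SGD: 0.582 × 1.92 × 0.772 = 0.86266
Maximum is CHF→GBP→SGD→CHF at 0.9708; no arbitrage — every cycle loses value.

0.9708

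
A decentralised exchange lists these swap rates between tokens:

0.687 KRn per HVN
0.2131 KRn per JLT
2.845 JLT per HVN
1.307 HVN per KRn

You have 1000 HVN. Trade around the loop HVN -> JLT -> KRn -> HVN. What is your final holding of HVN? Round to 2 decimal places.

1000 HVN × 2.845 = 2845 JLT
2845 JLT × 0.2131 = 606.2695 KRn
606.2695 KRn × 1.307 = 792.3942365 HVN

792.39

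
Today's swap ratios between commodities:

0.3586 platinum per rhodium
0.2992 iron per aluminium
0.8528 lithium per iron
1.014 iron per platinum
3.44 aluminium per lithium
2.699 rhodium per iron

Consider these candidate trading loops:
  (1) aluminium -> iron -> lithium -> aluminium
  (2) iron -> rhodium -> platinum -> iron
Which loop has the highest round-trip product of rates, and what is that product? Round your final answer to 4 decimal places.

0.9814

(1) 0.2992 × 0.8528 × 3.44 = 0.87774
(2) 2.699 × 0.3586 × 1.014 = 0.98141
Highest is cycle (2) at 0.9814 (≤1, no arbitrage).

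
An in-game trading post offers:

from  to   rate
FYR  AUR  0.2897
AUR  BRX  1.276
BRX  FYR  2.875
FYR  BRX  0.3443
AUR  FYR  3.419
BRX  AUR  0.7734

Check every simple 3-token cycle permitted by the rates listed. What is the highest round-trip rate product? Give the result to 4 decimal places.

AUR→BRX→FYR→AUR: 1.276 × 2.875 × 0.2897 = 1.06276
AUR→FYR→BRX→AUR: 3.419 × 0.3443 × 0.7734 = 0.91042
Maximum is AUR→BRX→FYR→AUR at 1.0628; arbitrage exists.

1.0628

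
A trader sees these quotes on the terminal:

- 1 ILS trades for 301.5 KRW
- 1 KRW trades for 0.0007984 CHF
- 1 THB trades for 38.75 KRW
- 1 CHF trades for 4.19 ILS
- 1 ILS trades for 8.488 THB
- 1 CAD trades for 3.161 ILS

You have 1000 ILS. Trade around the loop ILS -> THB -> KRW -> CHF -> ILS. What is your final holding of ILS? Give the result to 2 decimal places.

1100.30

1000 ILS × 8.488 = 8488 THB
8488 THB × 38.75 = 328910 KRW
328910 KRW × 0.0007984 = 262.601744 CHF
262.601744 CHF × 4.19 = 1100.30130736 ILS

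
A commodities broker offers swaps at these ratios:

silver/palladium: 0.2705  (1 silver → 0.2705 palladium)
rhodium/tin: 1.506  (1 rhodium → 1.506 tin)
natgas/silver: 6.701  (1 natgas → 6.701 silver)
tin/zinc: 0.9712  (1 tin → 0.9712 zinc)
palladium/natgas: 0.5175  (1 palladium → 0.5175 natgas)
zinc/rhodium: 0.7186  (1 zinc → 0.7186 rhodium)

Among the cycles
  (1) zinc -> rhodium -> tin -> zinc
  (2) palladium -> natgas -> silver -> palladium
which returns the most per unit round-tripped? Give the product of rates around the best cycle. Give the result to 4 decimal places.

(1) 0.7186 × 1.506 × 0.9712 = 1.05104
(2) 0.5175 × 6.701 × 0.2705 = 0.93803
Highest is cycle (1) at 1.0510 (>1, arbitrage).

1.0510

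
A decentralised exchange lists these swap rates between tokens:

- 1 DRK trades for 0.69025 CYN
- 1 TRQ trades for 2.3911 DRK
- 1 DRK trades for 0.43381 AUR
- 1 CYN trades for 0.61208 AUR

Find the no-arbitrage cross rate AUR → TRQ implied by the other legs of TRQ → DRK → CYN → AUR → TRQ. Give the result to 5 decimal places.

Known legs of the cycle: 2.3911 × 0.69025 × 0.61208 = 1.010211582842
For no arbitrage the full-cycle product must be 1, so the missing rate is 1 / 1.010211582842 ≈ 0.9898916.

0.98989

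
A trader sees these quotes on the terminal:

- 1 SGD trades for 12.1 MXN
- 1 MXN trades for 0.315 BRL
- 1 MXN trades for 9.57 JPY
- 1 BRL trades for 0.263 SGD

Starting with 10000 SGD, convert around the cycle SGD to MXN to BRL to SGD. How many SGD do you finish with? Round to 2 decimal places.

10024.25

10000 SGD × 12.1 = 121000 MXN
121000 MXN × 0.315 = 38115 BRL
38115 BRL × 0.263 = 10024.245 SGD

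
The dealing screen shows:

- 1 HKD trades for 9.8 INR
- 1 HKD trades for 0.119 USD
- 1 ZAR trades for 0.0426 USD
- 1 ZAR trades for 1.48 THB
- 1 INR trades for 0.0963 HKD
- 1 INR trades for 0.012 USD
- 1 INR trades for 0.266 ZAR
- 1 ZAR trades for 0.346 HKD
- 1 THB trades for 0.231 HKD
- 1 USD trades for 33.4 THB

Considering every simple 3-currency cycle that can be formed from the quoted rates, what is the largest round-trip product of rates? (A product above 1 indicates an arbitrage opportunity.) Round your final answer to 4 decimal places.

USD→THB→HKD→USD: 33.4 × 0.231 × 0.119 = 0.91813
ZAR→HKD→INR→ZAR: 0.346 × 9.8 × 0.266 = 0.90195
Maximum is USD→THB→HKD→USD at 0.9181; no arbitrage — every cycle loses value.

0.9181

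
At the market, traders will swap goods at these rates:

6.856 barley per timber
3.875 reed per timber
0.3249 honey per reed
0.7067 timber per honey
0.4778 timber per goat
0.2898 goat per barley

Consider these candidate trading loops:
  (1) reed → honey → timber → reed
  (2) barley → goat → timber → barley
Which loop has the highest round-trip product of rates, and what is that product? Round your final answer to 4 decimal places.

(1) 0.3249 × 0.7067 × 3.875 = 0.88973
(2) 0.2898 × 0.4778 × 6.856 = 0.94933
Highest is cycle (2) at 0.9493 (≤1, no arbitrage).

0.9493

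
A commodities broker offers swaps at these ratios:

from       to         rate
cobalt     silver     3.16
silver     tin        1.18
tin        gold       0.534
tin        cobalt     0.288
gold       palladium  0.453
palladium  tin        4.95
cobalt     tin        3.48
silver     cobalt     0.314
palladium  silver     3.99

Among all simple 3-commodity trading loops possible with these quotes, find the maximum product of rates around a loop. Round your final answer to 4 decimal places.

tin→gold→palladium→tin: 0.534 × 0.453 × 4.95 = 1.19741
silver→tin→cobalt→silver: 1.18 × 0.288 × 3.16 = 1.07389
Maximum is tin→gold→palladium→tin at 1.1974; arbitrage exists.

1.1974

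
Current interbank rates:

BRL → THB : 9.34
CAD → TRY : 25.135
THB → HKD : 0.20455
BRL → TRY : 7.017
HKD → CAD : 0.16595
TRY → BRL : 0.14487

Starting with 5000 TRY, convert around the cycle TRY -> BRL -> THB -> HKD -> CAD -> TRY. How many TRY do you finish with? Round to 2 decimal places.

5000 TRY × 0.14487 = 724.35 BRL
724.35 BRL × 9.34 = 6765.429 THB
6765.429 THB × 0.20455 = 1383.86850195 HKD
1383.86850195 HKD × 0.16595 = 229.6529778986025 CAD
229.6529778986025 CAD × 25.135 = 5772.3275994813738375 TRY

5772.33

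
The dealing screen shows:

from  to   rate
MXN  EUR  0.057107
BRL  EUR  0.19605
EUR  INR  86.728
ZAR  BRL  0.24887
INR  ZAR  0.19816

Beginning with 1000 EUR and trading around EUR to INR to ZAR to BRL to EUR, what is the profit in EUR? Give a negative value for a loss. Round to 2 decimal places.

1000 EUR × 86.728 = 86728 INR
86728 INR × 0.19816 = 17186.02048 ZAR
17186.02048 ZAR × 0.24887 = 4277.0849168576 BRL
4277.0849168576 BRL × 0.19605 = 838.52249794993248 EUR
Net change: 838.52249794993248 − 1000 = -161.47750205006752 EUR

-161.48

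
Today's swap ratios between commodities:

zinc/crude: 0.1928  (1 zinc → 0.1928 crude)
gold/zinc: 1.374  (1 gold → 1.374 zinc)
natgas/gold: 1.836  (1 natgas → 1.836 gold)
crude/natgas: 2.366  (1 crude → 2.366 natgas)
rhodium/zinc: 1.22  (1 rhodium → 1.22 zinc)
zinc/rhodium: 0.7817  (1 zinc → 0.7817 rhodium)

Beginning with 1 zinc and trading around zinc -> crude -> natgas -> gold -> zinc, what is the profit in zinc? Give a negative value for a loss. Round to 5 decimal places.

1 zinc × 0.1928 = 0.1928 crude
0.1928 crude × 2.366 = 0.4561648 natgas
0.4561648 natgas × 1.836 = 0.8375185728 gold
0.8375185728 gold × 1.374 = 1.1507505190272 zinc
Net change: 1.1507505190272 − 1 = 0.1507505190272 zinc

0.15075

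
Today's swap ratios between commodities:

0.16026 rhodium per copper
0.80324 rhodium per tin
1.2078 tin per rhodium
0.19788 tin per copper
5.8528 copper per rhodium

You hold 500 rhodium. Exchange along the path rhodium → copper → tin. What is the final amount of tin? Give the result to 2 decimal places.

579.08

500 rhodium × 5.8528 = 2926.4 copper
2926.4 copper × 0.19788 = 579.076032 tin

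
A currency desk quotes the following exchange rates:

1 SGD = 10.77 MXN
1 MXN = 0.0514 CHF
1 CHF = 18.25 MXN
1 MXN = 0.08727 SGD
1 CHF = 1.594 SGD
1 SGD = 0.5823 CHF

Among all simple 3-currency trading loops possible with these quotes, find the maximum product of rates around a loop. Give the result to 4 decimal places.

MXN→SGD→CHF→MXN: 0.08727 × 0.5823 × 18.25 = 0.92742
MXN→CHF→SGD→MXN: 0.0514 × 1.594 × 10.77 = 0.88240
Maximum is MXN→SGD→CHF→MXN at 0.9274; no arbitrage — every cycle loses value.

0.9274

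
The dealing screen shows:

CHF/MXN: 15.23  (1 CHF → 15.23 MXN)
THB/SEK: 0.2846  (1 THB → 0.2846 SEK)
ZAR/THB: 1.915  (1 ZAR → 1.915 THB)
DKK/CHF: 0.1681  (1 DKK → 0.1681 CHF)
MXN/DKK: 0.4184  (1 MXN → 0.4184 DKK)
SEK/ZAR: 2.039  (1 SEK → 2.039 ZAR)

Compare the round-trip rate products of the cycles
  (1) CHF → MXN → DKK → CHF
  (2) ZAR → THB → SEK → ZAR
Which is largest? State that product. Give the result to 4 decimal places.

1.1113

(1) 15.23 × 0.4184 × 0.1681 = 1.07117
(2) 1.915 × 0.2846 × 2.039 = 1.11127
Highest is cycle (2) at 1.1113 (>1, arbitrage).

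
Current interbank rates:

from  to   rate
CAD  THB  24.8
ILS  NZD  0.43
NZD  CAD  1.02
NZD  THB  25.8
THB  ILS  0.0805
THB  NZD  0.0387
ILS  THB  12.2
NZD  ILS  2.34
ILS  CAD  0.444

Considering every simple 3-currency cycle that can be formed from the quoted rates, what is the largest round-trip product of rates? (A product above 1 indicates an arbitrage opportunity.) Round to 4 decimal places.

1.1048

NZD→ILS→THB→NZD: 2.34 × 12.2 × 0.0387 = 1.10481
NZD→CAD→THB→NZD: 1.02 × 24.8 × 0.0387 = 0.97896
NZD→THB→ILS→NZD: 25.8 × 0.0805 × 0.43 = 0.89307
THB→ILS→CAD→THB: 0.0805 × 0.444 × 24.8 = 0.88640
Maximum is NZD→ILS→THB→NZD at 1.1048; arbitrage exists.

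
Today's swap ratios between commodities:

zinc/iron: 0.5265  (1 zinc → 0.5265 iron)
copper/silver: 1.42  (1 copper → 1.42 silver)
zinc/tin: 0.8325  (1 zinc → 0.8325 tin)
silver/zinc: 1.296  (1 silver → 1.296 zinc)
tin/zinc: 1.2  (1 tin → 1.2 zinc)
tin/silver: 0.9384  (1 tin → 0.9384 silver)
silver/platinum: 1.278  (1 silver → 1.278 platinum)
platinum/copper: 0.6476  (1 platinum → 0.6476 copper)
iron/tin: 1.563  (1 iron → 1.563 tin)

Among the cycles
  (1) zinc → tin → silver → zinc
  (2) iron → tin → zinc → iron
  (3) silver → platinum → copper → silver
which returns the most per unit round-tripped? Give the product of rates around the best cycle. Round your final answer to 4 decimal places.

1.1752

(1) 0.8325 × 0.9384 × 1.296 = 1.01246
(2) 1.563 × 1.2 × 0.5265 = 0.98750
(3) 1.278 × 0.6476 × 1.42 = 1.17524
Highest is cycle (3) at 1.1752 (>1, arbitrage).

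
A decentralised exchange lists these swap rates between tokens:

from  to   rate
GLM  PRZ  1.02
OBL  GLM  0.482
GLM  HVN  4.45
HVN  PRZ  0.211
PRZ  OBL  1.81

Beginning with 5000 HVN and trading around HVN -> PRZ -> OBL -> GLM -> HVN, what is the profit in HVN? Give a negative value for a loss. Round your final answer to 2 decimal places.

5000 HVN × 0.211 = 1055 PRZ
1055 PRZ × 1.81 = 1909.55 OBL
1909.55 OBL × 0.482 = 920.4031 GLM
920.4031 GLM × 4.45 = 4095.793795 HVN
Net change: 4095.793795 − 5000 = -904.206205 HVN

-904.21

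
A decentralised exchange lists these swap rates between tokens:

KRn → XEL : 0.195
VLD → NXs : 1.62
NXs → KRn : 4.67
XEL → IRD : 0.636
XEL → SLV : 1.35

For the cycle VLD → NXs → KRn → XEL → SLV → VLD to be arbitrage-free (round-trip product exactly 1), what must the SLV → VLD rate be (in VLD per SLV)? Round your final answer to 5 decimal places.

Known legs of the cycle: 1.62 × 4.67 × 0.195 × 1.35 = 1.99159155
For no arbitrage the full-cycle product must be 1, so the missing rate is 1 / 1.99159155 ≈ 0.5021110.

0.50211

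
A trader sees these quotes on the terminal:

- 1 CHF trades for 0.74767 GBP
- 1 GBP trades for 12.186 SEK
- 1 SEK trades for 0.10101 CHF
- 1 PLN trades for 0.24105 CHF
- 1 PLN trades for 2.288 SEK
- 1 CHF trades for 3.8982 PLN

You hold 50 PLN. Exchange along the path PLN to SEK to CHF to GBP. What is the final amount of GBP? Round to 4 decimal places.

8.6397

50 PLN × 2.288 = 114.4 SEK
114.4 SEK × 0.10101 = 11.555544 CHF
11.555544 CHF × 0.74767 = 8.63973358248 GBP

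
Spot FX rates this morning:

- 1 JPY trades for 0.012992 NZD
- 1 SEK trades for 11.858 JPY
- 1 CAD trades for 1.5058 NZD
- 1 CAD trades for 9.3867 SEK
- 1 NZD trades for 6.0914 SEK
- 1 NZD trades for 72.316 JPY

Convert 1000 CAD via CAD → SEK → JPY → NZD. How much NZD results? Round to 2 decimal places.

1446.11

1000 CAD × 9.3867 = 9386.7 SEK
9386.7 SEK × 11.858 = 111307.4886 JPY
111307.4886 JPY × 0.012992 = 1446.1068918912 NZD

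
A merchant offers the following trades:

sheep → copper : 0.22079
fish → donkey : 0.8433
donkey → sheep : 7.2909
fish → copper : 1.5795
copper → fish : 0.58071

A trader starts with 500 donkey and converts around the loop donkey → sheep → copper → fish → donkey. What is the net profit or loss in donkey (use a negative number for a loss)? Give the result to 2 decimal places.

500 donkey × 7.2909 = 3645.45 sheep
3645.45 sheep × 0.22079 = 804.8789055 copper
804.8789055 copper × 0.58071 = 467.401229212905 fish
467.401229212905 fish × 0.8433 = 394.1594565952427865 donkey
Net change: 394.1594565952427865 − 500 = -105.8405434047572135 donkey

-105.84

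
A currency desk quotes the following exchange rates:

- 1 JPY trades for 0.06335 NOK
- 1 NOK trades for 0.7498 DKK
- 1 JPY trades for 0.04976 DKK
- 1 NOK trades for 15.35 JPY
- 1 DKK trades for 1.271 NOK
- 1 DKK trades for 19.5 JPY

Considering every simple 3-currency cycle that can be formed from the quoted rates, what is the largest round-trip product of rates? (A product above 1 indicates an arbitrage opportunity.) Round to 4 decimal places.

JPY→DKK→NOK→JPY: 0.04976 × 1.271 × 15.35 = 0.97081
JPY→NOK→DKK→JPY: 0.06335 × 0.7498 × 19.5 = 0.92625
Maximum is JPY→DKK→NOK→JPY at 0.9708; no arbitrage — every cycle loses value.

0.9708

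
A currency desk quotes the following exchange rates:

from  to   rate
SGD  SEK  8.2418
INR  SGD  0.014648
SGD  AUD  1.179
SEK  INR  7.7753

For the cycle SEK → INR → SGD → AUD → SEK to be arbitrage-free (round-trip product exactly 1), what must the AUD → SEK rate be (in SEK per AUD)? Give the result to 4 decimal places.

Known legs of the cycle: 7.7753 × 0.014648 × 1.179 = 0.1342793687976
For no arbitrage the full-cycle product must be 1, so the missing rate is 1 / 0.1342793687976 ≈ 7.447160.

7.4472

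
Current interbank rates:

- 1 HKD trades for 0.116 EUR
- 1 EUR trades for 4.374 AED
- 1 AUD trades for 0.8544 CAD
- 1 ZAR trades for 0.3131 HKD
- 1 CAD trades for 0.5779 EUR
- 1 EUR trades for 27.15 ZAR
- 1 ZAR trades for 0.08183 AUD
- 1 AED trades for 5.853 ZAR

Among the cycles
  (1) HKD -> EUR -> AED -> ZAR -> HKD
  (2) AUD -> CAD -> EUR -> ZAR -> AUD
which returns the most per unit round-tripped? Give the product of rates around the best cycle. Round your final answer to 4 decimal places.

1.0970

(1) 0.116 × 4.374 × 5.853 × 0.3131 = 0.92982
(2) 0.8544 × 0.5779 × 27.15 × 0.08183 = 1.09697
Highest is cycle (2) at 1.0970 (>1, arbitrage).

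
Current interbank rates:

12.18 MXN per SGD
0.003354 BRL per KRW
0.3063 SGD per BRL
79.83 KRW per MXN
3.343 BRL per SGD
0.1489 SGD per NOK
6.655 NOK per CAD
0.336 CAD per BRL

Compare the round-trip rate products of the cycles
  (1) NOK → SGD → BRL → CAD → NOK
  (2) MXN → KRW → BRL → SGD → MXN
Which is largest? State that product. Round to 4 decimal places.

1.1131

(1) 0.1489 × 3.343 × 0.336 × 6.655 = 1.11306
(2) 79.83 × 0.003354 × 0.3063 × 12.18 = 0.99890
Highest is cycle (1) at 1.1131 (>1, arbitrage).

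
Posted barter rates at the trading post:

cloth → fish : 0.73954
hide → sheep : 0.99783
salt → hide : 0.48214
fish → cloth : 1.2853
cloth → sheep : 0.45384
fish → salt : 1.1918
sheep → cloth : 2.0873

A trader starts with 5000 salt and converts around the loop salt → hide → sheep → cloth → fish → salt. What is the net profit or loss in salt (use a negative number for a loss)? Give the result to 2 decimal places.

5000 salt × 0.48214 = 2410.7 hide
2410.7 hide × 0.99783 = 2405.468781 sheep
2405.468781 sheep × 2.0873 = 5020.9349865813 cloth
5020.9349865813 cloth × 0.73954 = 3713.182259976334602 fish
3713.182259976334602 fish × 1.1918 = 4425.3706174397955786636 salt
Net change: 4425.3706174397955786636 − 5000 = -574.6293825602044213364 salt

-574.63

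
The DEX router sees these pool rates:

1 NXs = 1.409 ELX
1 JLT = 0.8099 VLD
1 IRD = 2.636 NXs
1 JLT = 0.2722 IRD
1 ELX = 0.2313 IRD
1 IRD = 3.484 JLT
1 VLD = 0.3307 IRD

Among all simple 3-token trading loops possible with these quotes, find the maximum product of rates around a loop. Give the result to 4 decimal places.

VLD→IRD→JLT→VLD: 0.3307 × 3.484 × 0.8099 = 0.93313
NXs→ELX→IRD→NXs: 1.409 × 0.2313 × 2.636 = 0.85908
Maximum is VLD→IRD→JLT→VLD at 0.9331; no arbitrage — every cycle loses value.

0.9331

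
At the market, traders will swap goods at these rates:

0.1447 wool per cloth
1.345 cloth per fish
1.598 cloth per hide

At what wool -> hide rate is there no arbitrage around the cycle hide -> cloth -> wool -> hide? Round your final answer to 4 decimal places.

4.3247

Known legs of the cycle: 1.598 × 0.1447 = 0.2312306
For no arbitrage the full-cycle product must be 1, so the missing rate is 1 / 0.2312306 ≈ 4.324687.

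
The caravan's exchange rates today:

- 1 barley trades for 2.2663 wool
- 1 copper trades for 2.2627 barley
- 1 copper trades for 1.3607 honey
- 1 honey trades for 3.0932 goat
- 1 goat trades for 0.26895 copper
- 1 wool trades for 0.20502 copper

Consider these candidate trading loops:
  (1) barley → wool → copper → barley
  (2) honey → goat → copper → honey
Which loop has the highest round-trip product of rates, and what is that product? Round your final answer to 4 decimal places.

(1) 2.2663 × 0.20502 × 2.2627 = 1.05133
(2) 3.0932 × 0.26895 × 1.3607 = 1.13199
Highest is cycle (2) at 1.1320 (>1, arbitrage).

1.1320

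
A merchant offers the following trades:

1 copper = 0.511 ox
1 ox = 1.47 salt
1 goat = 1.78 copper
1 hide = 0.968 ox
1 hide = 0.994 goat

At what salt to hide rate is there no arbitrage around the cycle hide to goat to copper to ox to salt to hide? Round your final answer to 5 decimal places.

0.75241

Known legs of the cycle: 0.994 × 1.78 × 0.511 × 1.47 = 1.3290601044
For no arbitrage the full-cycle product must be 1, so the missing rate is 1 / 1.3290601044 ≈ 0.7524114.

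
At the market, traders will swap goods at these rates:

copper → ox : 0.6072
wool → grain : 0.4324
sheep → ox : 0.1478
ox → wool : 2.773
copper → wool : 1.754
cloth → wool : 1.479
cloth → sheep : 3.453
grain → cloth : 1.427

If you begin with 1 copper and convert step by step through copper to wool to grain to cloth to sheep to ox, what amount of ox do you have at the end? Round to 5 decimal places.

1 copper × 1.754 = 1.754 wool
1.754 wool × 0.4324 = 0.7584296 grain
0.7584296 grain × 1.427 = 1.0822790392 cloth
1.0822790392 cloth × 3.453 = 3.7371095223576 sheep
3.7371095223576 sheep × 0.1478 = 0.55234478740445328 ox

0.55234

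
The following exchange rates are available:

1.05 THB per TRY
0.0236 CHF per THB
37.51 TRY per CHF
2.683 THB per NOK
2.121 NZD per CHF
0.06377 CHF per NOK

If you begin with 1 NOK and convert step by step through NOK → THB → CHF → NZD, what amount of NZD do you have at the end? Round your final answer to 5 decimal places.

0.13430

1 NOK × 2.683 = 2.683 THB
2.683 THB × 0.0236 = 0.0633188 CHF
0.0633188 CHF × 2.121 = 0.1342991748 NZD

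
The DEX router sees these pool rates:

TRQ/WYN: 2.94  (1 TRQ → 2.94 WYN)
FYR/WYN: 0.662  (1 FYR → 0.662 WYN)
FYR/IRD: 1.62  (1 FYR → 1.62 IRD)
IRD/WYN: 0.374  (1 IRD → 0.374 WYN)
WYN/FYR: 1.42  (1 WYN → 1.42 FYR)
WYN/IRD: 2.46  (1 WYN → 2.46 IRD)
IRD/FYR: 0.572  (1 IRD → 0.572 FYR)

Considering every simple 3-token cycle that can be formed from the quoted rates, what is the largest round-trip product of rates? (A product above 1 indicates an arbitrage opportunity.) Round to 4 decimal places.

FYR→WYN→IRD→FYR: 0.662 × 2.46 × 0.572 = 0.93151
FYR→IRD→WYN→FYR: 1.62 × 0.374 × 1.42 = 0.86035
Maximum is FYR→WYN→IRD→FYR at 0.9315; no arbitrage — every cycle loses value.

0.9315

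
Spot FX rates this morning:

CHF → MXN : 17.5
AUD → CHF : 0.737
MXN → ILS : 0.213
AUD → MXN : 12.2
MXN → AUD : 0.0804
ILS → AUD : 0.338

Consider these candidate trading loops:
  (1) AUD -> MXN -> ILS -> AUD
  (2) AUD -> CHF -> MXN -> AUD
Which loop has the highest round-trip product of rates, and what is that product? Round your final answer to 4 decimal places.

(1) 12.2 × 0.213 × 0.338 = 0.87833
(2) 0.737 × 17.5 × 0.0804 = 1.03696
Highest is cycle (2) at 1.0370 (>1, arbitrage).

1.0370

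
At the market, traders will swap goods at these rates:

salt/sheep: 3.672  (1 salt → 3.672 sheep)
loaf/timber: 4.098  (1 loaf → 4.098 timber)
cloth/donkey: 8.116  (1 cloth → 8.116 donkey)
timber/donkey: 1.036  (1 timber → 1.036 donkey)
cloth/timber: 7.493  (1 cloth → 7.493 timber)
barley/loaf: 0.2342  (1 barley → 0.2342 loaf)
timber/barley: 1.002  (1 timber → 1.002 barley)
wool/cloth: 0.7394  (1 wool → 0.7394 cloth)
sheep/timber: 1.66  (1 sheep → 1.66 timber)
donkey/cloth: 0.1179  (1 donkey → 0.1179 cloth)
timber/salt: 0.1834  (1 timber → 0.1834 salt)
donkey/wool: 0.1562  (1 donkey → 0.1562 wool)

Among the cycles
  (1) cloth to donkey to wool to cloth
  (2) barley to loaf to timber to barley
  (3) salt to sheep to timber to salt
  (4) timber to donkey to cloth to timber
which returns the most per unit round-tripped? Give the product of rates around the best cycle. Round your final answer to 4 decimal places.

(1) 8.116 × 0.1562 × 0.7394 = 0.93735
(2) 0.2342 × 4.098 × 1.002 = 0.96167
(3) 3.672 × 1.66 × 0.1834 = 1.11792
(4) 1.036 × 0.1179 × 7.493 = 0.91523
Highest is cycle (3) at 1.1179 (>1, arbitrage).

1.1179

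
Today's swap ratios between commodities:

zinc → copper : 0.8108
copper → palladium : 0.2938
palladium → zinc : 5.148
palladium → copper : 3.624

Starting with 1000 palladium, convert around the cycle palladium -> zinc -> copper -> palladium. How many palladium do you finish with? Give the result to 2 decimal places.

1226.32

1000 palladium × 5.148 = 5148 zinc
5148 zinc × 0.8108 = 4173.9984 copper
4173.9984 copper × 0.2938 = 1226.32072992 palladium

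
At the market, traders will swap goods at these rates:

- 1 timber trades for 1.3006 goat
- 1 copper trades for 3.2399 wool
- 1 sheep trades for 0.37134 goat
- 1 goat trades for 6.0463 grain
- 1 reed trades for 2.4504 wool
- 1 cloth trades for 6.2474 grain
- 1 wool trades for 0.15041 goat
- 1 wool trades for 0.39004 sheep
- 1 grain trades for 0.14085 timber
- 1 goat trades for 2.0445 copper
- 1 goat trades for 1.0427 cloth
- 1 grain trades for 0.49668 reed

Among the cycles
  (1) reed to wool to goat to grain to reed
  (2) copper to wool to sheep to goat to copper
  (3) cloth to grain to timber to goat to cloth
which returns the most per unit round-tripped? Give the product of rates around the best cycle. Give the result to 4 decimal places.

(1) 2.4504 × 0.15041 × 6.0463 × 0.49668 = 1.10683
(2) 3.2399 × 0.39004 × 0.37134 × 2.0445 = 0.95940
(3) 6.2474 × 0.14085 × 1.3006 × 1.0427 = 1.19333
Highest is cycle (3) at 1.1933 (>1, arbitrage).

1.1933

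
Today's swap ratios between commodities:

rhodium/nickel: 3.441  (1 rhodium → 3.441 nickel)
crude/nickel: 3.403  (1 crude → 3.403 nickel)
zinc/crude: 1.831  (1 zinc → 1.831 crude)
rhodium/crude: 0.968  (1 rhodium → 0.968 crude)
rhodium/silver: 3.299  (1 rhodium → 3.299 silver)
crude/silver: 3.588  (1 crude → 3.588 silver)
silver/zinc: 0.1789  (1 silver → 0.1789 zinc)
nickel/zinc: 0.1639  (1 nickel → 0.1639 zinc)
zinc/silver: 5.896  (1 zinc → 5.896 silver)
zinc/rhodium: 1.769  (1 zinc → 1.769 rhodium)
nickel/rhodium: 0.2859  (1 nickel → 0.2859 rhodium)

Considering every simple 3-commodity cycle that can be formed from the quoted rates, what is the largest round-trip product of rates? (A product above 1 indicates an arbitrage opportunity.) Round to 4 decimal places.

1.1753

zinc→crude→silver→zinc: 1.831 × 3.588 × 0.1789 = 1.17531
zinc→rhodium→silver→zinc: 1.769 × 3.299 × 0.1789 = 1.04405
zinc→crude→nickel→zinc: 1.831 × 3.403 × 0.1639 = 1.02124
zinc→rhodium→nickel→zinc: 1.769 × 3.441 × 0.1639 = 0.99768
rhodium→crude→nickel→rhodium: 0.968 × 3.403 × 0.2859 = 0.94178
Maximum is zinc→crude→silver→zinc at 1.1753; arbitrage exists.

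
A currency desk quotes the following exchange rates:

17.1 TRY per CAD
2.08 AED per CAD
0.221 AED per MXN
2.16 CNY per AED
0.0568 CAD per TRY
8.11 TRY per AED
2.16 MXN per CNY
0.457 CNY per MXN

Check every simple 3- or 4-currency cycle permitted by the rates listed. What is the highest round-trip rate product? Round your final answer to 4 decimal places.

MXN→AED→CNY→MXN: 0.221 × 2.16 × 2.16 = 1.03110
CAD→AED→TRY→CAD: 2.08 × 8.11 × 0.0568 = 0.95815
Maximum is MXN→AED→CNY→MXN at 1.0311; arbitrage exists.

1.0311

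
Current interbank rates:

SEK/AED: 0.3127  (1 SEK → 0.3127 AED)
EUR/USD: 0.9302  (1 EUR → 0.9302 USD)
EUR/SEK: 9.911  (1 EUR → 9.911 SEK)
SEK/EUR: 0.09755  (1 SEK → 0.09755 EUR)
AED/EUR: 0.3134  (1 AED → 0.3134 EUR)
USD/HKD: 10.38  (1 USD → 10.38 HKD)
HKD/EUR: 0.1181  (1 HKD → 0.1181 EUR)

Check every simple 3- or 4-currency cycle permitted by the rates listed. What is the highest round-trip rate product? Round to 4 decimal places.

1.1403

HKD→EUR→USD→HKD: 0.1181 × 0.9302 × 10.38 = 1.14031
SEK→AED→EUR→SEK: 0.3127 × 0.3134 × 9.911 = 0.97128
Maximum is HKD→EUR→USD→HKD at 1.1403; arbitrage exists.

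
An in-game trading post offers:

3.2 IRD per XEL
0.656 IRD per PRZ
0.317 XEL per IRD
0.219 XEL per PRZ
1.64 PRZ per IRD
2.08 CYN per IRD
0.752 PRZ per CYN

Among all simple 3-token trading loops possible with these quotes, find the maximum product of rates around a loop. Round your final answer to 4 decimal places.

XEL→IRD→PRZ→XEL: 3.2 × 1.64 × 0.219 = 1.14931
IRD→CYN→PRZ→IRD: 2.08 × 0.752 × 0.656 = 1.02609
Maximum is XEL→IRD→PRZ→XEL at 1.1493; arbitrage exists.

1.1493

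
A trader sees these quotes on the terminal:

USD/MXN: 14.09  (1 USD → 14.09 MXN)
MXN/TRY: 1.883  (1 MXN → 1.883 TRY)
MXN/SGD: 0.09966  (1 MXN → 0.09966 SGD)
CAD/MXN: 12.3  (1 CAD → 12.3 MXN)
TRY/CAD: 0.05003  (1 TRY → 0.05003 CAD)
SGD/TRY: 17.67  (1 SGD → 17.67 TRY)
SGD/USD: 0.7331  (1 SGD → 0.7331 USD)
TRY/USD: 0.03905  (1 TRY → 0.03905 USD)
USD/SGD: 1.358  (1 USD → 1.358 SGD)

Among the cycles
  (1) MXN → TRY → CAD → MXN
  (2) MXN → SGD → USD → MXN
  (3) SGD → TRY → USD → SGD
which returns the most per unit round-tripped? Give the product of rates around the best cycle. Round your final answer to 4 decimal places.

(1) 1.883 × 0.05003 × 12.3 = 1.15874
(2) 0.09966 × 0.7331 × 14.09 = 1.02943
(3) 17.67 × 0.03905 × 1.358 = 0.93704
Highest is cycle (1) at 1.1587 (>1, arbitrage).

1.1587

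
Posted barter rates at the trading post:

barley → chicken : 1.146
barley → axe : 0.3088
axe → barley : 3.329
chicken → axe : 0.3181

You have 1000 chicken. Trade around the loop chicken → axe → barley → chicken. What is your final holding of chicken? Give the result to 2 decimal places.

1213.56

1000 chicken × 0.3181 = 318.1 axe
318.1 axe × 3.329 = 1058.9549 barley
1058.9549 barley × 1.146 = 1213.5623154 chicken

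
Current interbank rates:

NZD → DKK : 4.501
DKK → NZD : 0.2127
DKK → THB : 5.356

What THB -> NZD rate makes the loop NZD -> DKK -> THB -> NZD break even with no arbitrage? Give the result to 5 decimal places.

Known legs of the cycle: 4.501 × 5.356 = 24.107356
For no arbitrage the full-cycle product must be 1, so the missing rate is 1 / 24.107356 ≈ 0.0414811.

0.04148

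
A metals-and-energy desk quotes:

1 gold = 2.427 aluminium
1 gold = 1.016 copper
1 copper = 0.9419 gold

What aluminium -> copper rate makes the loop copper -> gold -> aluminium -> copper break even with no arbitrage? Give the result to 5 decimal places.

Known legs of the cycle: 0.9419 × 2.427 = 2.2859913
For no arbitrage the full-cycle product must be 1, so the missing rate is 1 / 2.2859913 ≈ 0.4374470.

0.43745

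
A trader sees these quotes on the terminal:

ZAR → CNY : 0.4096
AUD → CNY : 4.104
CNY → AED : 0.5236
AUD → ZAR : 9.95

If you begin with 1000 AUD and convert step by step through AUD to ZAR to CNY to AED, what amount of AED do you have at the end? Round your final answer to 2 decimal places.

1000 AUD × 9.95 = 9950 ZAR
9950 ZAR × 0.4096 = 4075.52 CNY
4075.52 CNY × 0.5236 = 2133.942272 AED

2133.94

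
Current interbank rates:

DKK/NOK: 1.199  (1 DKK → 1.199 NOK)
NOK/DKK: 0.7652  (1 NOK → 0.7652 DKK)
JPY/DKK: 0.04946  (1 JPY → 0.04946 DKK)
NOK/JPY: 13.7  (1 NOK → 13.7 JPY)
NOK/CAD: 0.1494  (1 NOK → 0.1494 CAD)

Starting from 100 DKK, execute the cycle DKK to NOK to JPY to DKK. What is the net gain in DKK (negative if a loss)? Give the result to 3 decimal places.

100 DKK × 1.199 = 119.9 NOK
119.9 NOK × 13.7 = 1642.63 JPY
1642.63 JPY × 0.04946 = 81.2444798 DKK
Net change: 81.2444798 − 100 = -18.7555202 DKK

-18.756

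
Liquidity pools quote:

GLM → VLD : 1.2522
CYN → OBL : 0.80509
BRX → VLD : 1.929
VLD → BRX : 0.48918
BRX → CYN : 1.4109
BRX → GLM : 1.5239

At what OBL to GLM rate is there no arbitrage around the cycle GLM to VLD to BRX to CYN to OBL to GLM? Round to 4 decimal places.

1.4372

Known legs of the cycle: 1.2522 × 0.48918 × 1.4109 × 0.80509 = 0.695797810724721276
For no arbitrage the full-cycle product must be 1, so the missing rate is 1 / 0.695797810724721276 ≈ 1.437199.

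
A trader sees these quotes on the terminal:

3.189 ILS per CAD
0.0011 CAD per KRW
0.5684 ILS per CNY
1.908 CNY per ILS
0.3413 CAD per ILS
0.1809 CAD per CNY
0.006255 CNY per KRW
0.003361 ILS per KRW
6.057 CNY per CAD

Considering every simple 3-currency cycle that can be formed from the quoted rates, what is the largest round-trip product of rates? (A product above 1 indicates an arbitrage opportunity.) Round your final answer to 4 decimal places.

CAD→CNY→ILS→CAD: 6.057 × 0.5684 × 0.3413 = 1.17503
CAD→ILS→CNY→CAD: 3.189 × 1.908 × 0.1809 = 1.10071
Maximum is CAD→CNY→ILS→CAD at 1.1750; arbitrage exists.

1.1750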